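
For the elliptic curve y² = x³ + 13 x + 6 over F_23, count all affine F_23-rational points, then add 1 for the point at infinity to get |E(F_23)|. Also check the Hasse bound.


Affine points = {(0, 11), (0, 12), (3, 7), (3, 16), (5, 9), (5, 14), (6, 1), (6, 22), (7, 7), (7, 16), (8, 1), (8, 22), (9, 1), (9, 22), (10, 3), (10, 20), (11, 10), (11, 13), (12, 2), (12, 21), (13, 7), (13, 16), (16, 3), (16, 20), (18, 0), (20, 3), (20, 20), (21, 8), (21, 15)}; affine count = 29; |E(F_23)| = 30.

Discriminant check: Δ ∝ 4a³ + 27b² = 4·13³ + 27·6² = 4·2197 + 27·36 ≡ 8 (mod 23). Nonzero ⇒ E is nonsingular.
For each x ∈ F_23, compute rhs = x³ + 13·x + 6 mod 23, then count y ∈ F_23 with y² ≡ rhs.
  x = 0: rhs = 6, matching y values: 11, 12 (2 points).
  x = 1: rhs = 20, matching y values: none (0 points).
  x = 2: rhs = 17, matching y values: none (0 points).
  x = 3: rhs = 3, matching y values: 7, 16 (2 points).
  x = 4: rhs = 7, matching y values: none (0 points).
  x = 5: rhs = 12, matching y values: 9, 14 (2 points).
  x = 6: rhs = 1, matching y values: 1, 22 (2 points).
  x = 7: rhs = 3, matching y values: 7, 16 (2 points).
  x = 8: rhs = 1, matching y values: 1, 22 (2 points).
  x = 9: rhs = 1, matching y values: 1, 22 (2 points).
  x = 10: rhs = 9, matching y values: 3, 20 (2 points).
  x = 11: rhs = 8, matching y values: 10, 13 (2 points).
  x = 12: rhs = 4, matching y values: 2, 21 (2 points).
  x = 13: rhs = 3, matching y values: 7, 16 (2 points).
  x = 14: rhs = 11, matching y values: none (0 points).
  x = 15: rhs = 11, matching y values: none (0 points).
  x = 16: rhs = 9, matching y values: 3, 20 (2 points).
  x = 17: rhs = 11, matching y values: none (0 points).
  x = 18: rhs = 0, matching y values: 0 (1 points).
  x = 19: rhs = 5, matching y values: none (0 points).
  x = 20: rhs = 9, matching y values: 3, 20 (2 points).
  x = 21: rhs = 18, matching y values: 8, 15 (2 points).
  x = 22: rhs = 15, matching y values: none (0 points).
Total affine count: 29.
Full point count |E(F_23)| = 29 + 1 = 30.
Hasse bound: |30 − (23+1)| = |6| = 6 ≤ 2√23 ≈ 9.5917 ✓.


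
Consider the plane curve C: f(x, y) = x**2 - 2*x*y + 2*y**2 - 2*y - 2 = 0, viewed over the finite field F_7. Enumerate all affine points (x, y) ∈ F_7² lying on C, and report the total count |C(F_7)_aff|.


Affine F_7-points: {(3, 0), (3, 4), (4, 0), (4, 5), (5, 2), (5, 4), (6, 2), (6, 5)}; count = 8.

For each of the 49 pairs (x, y) ∈ F_7², evaluate f(x, y) mod 7. Record the zeros.
  x = 0: [0↦5, 1↦5, 2↦2, 3↦3, 4↦1, 5↦3, 6↦2]  zeros at y ∈ ∅
  x = 1: [0↦6, 1↦4, 2↦6, 3↦5, 4↦1, 5↦1, 6↦5]  zeros at y ∈ ∅
  x = 2: [0↦2, 1↦5, 2↦5, 3↦2, 4↦3, 5↦1, 6↦3]  zeros at y ∈ ∅
  x = 3: [0↦0, 1↦1, 2↦6, 3↦1, 4↦0, 5↦3, 6↦3]  zeros at y ∈ {0, 4}
  x = 4: [0↦0, 1↦6, 2↦2, 3↦2, 4↦6, 5↦0, 6↦5]  zeros at y ∈ {0, 5}
  x = 5: [0↦2, 1↦6, 2↦0, 3↦5, 4↦0, 5↦6, 6↦2]  zeros at y ∈ {2, 4}
  x = 6: [0↦6, 1↦1, 2↦0, 3↦3, 4↦3, 5↦0, 6↦1]  zeros at y ∈ {2, 5}
Collecting zeros: affine points = {(3, 0), (3, 4), (4, 0), (4, 5), (5, 2), (5, 4), (6, 2), (6, 5)}.
Total count |C(F_7)_aff| = 8.


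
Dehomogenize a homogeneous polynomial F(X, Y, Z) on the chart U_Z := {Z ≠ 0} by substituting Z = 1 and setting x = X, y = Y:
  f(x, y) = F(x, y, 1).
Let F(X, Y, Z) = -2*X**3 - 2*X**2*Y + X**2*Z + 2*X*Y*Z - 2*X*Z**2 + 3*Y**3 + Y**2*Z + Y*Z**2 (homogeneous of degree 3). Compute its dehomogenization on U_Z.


f(x, y) = -2*x**3 - 2*x**2*y + x**2 + 2*x*y - 2*x + 3*y**3 + y**2 + y

On U_Z we set Z = 1. Each monomial c·X^i·Y^j·Z^k in F becomes c·x^i·y^j·1^k = c·x^i·y^j.
Substituting Z = 1: F(X, Y, 1) = -2*x**3 - 2*x**2*y + x**2 + 2*x*y - 2*x + 3*y**3 + y**2 + y.
Note: deg(f) ≤ deg(F) = 3; strict inequality happens when F is divisible by Z (lost terms).


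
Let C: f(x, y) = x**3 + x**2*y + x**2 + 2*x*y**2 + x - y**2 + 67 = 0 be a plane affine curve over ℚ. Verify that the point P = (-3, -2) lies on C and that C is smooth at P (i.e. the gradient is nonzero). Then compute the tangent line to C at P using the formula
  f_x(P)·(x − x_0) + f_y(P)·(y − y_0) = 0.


Tangent line at P: 42*x + 37*y + 200 = 0.

Step 1: f(-3, -2) = 0, so P lies on C.
Step 2: partial derivatives
  f_x(x, y) = 3*x**2 + 2*x*y + 2*x + 2*y**2 + 1, f_y(x, y) = x**2 + 4*x*y - 2*y.
  f_x(P) = 42, f_y(P) = 37 (gradient nonzero, so P is smooth).
Step 3: tangent line at P: 42·(x − -3) + 37·(y − -2) = 0.
Expanding: 42*x + 37*y + 200 = 0.


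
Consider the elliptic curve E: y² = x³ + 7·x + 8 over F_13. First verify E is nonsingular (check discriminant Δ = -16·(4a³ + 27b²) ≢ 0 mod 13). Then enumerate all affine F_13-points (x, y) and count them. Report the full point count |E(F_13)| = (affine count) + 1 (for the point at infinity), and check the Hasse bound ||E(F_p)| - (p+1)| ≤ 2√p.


Affine points = {(1, 4), (1, 9), (2, 2), (2, 11), (3, 2), (3, 11), (4, 3), (4, 10), (5, 5), (5, 8), (7, 6), (7, 7), (8, 2), (8, 11), (10, 5), (10, 8), (11, 5), (11, 8), (12, 0)}; affine count = 19; |E(F_13)| = 20.

Discriminant check: Δ ∝ 4a³ + 27b² = 4·7³ + 27·8² = 4·343 + 27·64 ≡ 6 (mod 13). Nonzero ⇒ E is nonsingular.
For each x ∈ F_13, compute rhs = x³ + 7·x + 8 mod 13, then count y ∈ F_13 with y² ≡ rhs.
  x = 0: rhs = 8, matching y values: none (0 points).
  x = 1: rhs = 3, matching y values: 4, 9 (2 points).
  x = 2: rhs = 4, matching y values: 2, 11 (2 points).
  x = 3: rhs = 4, matching y values: 2, 11 (2 points).
  x = 4: rhs = 9, matching y values: 3, 10 (2 points).
  x = 5: rhs = 12, matching y values: 5, 8 (2 points).
  x = 6: rhs = 6, matching y values: none (0 points).
  x = 7: rhs = 10, matching y values: 6, 7 (2 points).
  x = 8: rhs = 4, matching y values: 2, 11 (2 points).
  x = 9: rhs = 7, matching y values: none (0 points).
  x = 10: rhs = 12, matching y values: 5, 8 (2 points).
  x = 11: rhs = 12, matching y values: 5, 8 (2 points).
  x = 12: rhs = 0, matching y values: 0 (1 points).
Total affine count: 19.
Full point count |E(F_13)| = 19 + 1 = 20.
Hasse bound: |20 − (13+1)| = |6| = 6 ≤ 2√13 ≈ 7.2111 ✓.


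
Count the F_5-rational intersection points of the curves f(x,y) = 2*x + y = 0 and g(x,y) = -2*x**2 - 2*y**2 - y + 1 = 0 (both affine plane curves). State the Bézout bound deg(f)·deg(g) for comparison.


Common zeros: {(2, 1)}; count = 1; Bézout bound = 2.

deg(f) = 1, deg(g) = 2, so Bézout bound = 2.
Scan x ∈ F_5. For each x, list the y ∈ F_5 with f(x, y) ≡ 0 and those with g(x, y) ≡ 0 (mod 5); the common zeros in that column are the intersection.
  x = 0: f ≡ 0 at y ∈ {0}; g ≡ 0 at y ∈ {3, 4}; common: ∅.
  x = 1: f ≡ 0 at y ∈ {3}; g ≡ 0 at y ∈ ∅; common: ∅.
  x = 2: f ≡ 0 at y ∈ {1}; g ≡ 0 at y ∈ {1}; common: {1}.
  x = 3: f ≡ 0 at y ∈ {4}; g ≡ 0 at y ∈ {1}; common: ∅.
  x = 4: f ≡ 0 at y ∈ {2}; g ≡ 0 at y ∈ ∅; common: ∅.
Collecting: common zeros = {(2, 1)}, so the count is 1.
Comparison with the Bézout bound: 1 ≤ 2 = deg(f)·deg(g), as expected for curves with no common component (the affine F_5-count falls short of the bound because intersections may lie at infinity, over extension fields, or carry multiplicity).


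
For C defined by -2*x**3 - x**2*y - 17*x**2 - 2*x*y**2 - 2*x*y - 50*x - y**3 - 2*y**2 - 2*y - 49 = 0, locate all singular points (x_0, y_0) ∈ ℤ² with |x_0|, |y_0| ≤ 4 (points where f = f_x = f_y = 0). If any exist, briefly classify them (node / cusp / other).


Singular points: {(-3, 1)}; classification: cusp.

Compute partial derivatives:
  f_x = -6*x**2 - 2*x*y - 34*x - 2*y**2 - 2*y - 50.
  f_y = -x**2 - 4*x*y - 2*x - 3*y**2 - 4*y - 2.
Scan x_0 ∈ {−4, ..., 4}. For each x_0, f_y(x_0, y) is a polynomial in y; find its integer roots y ∈ {−4, ..., 4}, then test f_x and f at those candidates.
  x = -4: f_y(-4, y) = -3*y**2 + 12*y - 10; no integer root y with |y| ≤ 4.
  x = -3: f_y(-3, y) = -3*y**2 + 8*y - 5; vanishes at y ∈ {1}. (-3, 1): f_x = 0, f = 0 — SINGULAR.
  x = -2: f_y(-2, y) = -3*y**2 + 4*y - 2; no integer root y with |y| ≤ 4.
  x = -1: f_y(-1, y) = -3*y**2 - 1; no integer root y with |y| ≤ 4.
  x = 0: f_y(0, y) = -3*y**2 - 4*y - 2; no integer root y with |y| ≤ 4.
  x = 1: f_y(1, y) = -3*y**2 - 8*y - 5; vanishes at y ∈ {-1}. (1, -1): f_x = -88 ≠ 0.
  x = 2: f_y(2, y) = -3*y**2 - 12*y - 10; no integer root y with |y| ≤ 4.
  x = 3: f_y(3, y) = -3*y**2 - 16*y - 17; no integer root y with |y| ≤ 4.
  x = 4: f_y(4, y) = -3*y**2 - 20*y - 26; no integer root y with |y| ≤ 4.
Only singular point on the grid: (-3, 1).
Classify: substitute x = -3 + u, y = 1 + v and expand: f = -2*u**3 - u**2*v - 2*u*v**2 - v**3 + v**2.
No constant or linear terms (consistent with a singular point). Quadratic part: v**2. Cubic part: -2*u**3 - u**2*v - 2*u*v**2 - v**3.
The quadratic part v**2 is a perfect square, so there is a single (double) tangent line v = 0, i.e. y = 1. Restricting the cubic part to that line (v = 0) leaves -2*u**3 ≠ 0, so f is not divisible by v and the branch is v² ≈ 2*u**3 to lowest order — this is a cusp.
Classification: cusp.


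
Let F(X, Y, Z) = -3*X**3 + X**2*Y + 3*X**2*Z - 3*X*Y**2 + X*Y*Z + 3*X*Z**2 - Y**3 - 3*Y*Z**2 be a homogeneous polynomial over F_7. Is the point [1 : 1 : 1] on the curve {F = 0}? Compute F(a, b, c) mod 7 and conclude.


F(1,1,1) ≡ 5 (mod 7); P is NOT on the curve.

Evaluate F(1, 1, 1) term-by-term (mod 7).
  -3*X**3 ↦ -3·1·1·1 = -3
  X**2*Y ↦ 1·1·1·1 = 1
  3*X**2*Z ↦ 3·1·1·1 = 3
  -3*X*Y**2 ↦ -3·1·1·1 = -3
  X*Y*Z ↦ 1·1·1·1 = 1
  3*X*Z**2 ↦ 3·1·1·1 = 3
  -Y**3 ↦ -1·1·1·1 = -1
  -3*Y*Z**2 ↦ -3·1·1·1 = -3
Sum: F(1, 1, 1) = (-3) + (1) + (3) + (-3) + (1) + (3) + (-1) + (-3) = -2.
Reducing mod 7: -2 ≡ 5 (mod 7).
Since F(a, b, c) ≡ 5 ≠ 0 (mod 7), P does NOT lie on the curve.


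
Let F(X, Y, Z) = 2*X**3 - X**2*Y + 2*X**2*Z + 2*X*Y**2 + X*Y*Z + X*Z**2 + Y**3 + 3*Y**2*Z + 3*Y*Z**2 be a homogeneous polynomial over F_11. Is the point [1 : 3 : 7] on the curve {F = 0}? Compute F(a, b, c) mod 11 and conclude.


F(1,3,7) ≡ 10 (mod 11); P is NOT on the curve.

Evaluate F(1, 3, 7) term-by-term (mod 11).
  2*X**3 ↦ 2·1·1·1 = 2
  -X**2*Y ↦ -1·1·3·1 = -3
  2*X**2*Z ↦ 2·1·1·7 = 14
  2*X*Y**2 ↦ 2·1·9·1 = 18
  X*Y*Z ↦ 1·1·3·7 = 21
  X*Z**2 ↦ 1·1·1·49 = 49
  Y**3 ↦ 1·1·27·1 = 27
  3*Y**2*Z ↦ 3·1·9·7 = 189
  3*Y*Z**2 ↦ 3·1·3·49 = 441
Sum: F(1, 3, 7) = (2) + (-3) + (14) + (18) + (21) + (49) + (27) + (189) + (441) = 758.
Reducing mod 11: 758 ≡ 10 (mod 11).
Since F(a, b, c) ≡ 10 ≠ 0 (mod 11), P does NOT lie on the curve.


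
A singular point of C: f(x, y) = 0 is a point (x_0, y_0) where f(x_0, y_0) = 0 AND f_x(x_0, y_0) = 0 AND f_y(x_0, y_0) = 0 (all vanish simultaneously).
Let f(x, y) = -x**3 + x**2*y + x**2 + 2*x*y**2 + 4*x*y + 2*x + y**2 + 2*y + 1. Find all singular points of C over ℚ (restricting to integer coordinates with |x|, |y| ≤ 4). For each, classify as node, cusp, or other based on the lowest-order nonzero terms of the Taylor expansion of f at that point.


Singular points: {(0, -1)}; classification: cusp.

Compute partial derivatives:
  f_x = -3*x**2 + 2*x*y + 2*x + 2*y**2 + 4*y + 2.
  f_y = x**2 + 4*x*y + 4*x + 2*y + 2.
Scan x_0 ∈ {−4, ..., 4}. For each x_0, f_y(x_0, y) is a polynomial in y; find its integer roots y ∈ {−4, ..., 4}, then test f_x and f at those candidates.
  x = -4: f_y(-4, y) = 2 - 14*y; no integer root y with |y| ≤ 4.
  x = -3: f_y(-3, y) = -10*y - 1; no integer root y with |y| ≤ 4.
  x = -2: f_y(-2, y) = -6*y - 2; no integer root y with |y| ≤ 4.
  x = -1: f_y(-1, y) = -2*y - 1; no integer root y with |y| ≤ 4.
  x = 0: f_y(0, y) = 2*y + 2; vanishes at y ∈ {-1}. (0, -1): f_x = 0, f = 0 — SINGULAR.
  x = 1: f_y(1, y) = 6*y + 7; no integer root y with |y| ≤ 4.
  x = 2: f_y(2, y) = 10*y + 14; no integer root y with |y| ≤ 4.
  x = 3: f_y(3, y) = 14*y + 23; no integer root y with |y| ≤ 4.
  x = 4: f_y(4, y) = 18*y + 34; no integer root y with |y| ≤ 4.
Only singular point on the grid: (0, -1).
Classify: substitute x = 0 + u, y = -1 + v and expand: f = -u**3 + u**2*v + 2*u*v**2 + v**2.
No constant or linear terms (consistent with a singular point). Quadratic part: v**2. Cubic part: -u**3 + u**2*v + 2*u*v**2.
The quadratic part v**2 is a perfect square, so there is a single (double) tangent line v = 0, i.e. y = -1. Restricting the cubic part to that line (v = 0) leaves -u**3 ≠ 0, so f is not divisible by v and the branch is v² ≈ u**3 to lowest order — this is a cusp.
Classification: cusp.


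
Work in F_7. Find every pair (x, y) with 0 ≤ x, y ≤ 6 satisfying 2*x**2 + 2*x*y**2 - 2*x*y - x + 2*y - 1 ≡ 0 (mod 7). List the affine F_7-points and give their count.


Affine F_7-points: {(0, 4), (1, 0), (2, 1), (2, 3), (3, 0), (3, 3), (6, 4), (6, 5)}; count = 8.

For each of the 49 pairs (x, y) ∈ F_7², evaluate f(x, y) mod 7. Record the zeros.
  x = 0: [0↦6, 1↦1, 2↦3, 3↦5, 4↦0, 5↦2, 6↦4]  zeros at y ∈ {4}
  x = 1: [0↦0, 1↦2, 2↦1, 3↦4, 4↦4, 5↦1, 6↦2]  zeros at y ∈ {0}
  x = 2: [0↦5, 1↦0, 2↦3, 3↦0, 4↦5, 5↦4, 6↦4]  zeros at y ∈ {1, 3}
  x = 3: [0↦0, 1↦2, 2↦2, 3↦0, 4↦3, 5↦4, 6↦3]  zeros at y ∈ {0, 3}
  x = 4: [0↦6, 1↦1, 2↦5, 3↦4, 4↦5, 5↦1, 6↦6]  zeros at y ∈ ∅
  x = 5: [0↦2, 1↦4, 2↦5, 3↦5, 4↦4, 5↦2, 6↦6]  zeros at y ∈ ∅
  x = 6: [0↦2, 1↦4, 2↦2, 3↦3, 4↦0, 5↦0, 6↦3]  zeros at y ∈ {4, 5}
Collecting zeros: affine points = {(0, 4), (1, 0), (2, 1), (2, 3), (3, 0), (3, 3), (6, 4), (6, 5)}.
Total count |C(F_7)_aff| = 8.


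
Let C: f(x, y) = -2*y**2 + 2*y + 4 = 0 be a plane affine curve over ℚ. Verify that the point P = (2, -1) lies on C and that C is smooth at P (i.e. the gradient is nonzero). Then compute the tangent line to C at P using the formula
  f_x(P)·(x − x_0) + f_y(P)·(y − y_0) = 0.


Tangent line at P: 6*y + 6 = 0.

Step 1: f(2, -1) = 0, so P lies on C.
Step 2: partial derivatives
  f_x(x, y) = 0, f_y(x, y) = 2 - 4*y.
  f_x(P) = 0, f_y(P) = 6 (gradient nonzero, so P is smooth).
Step 3: tangent line at P: 0·(x − 2) + 6·(y − -1) = 0.
Expanding: 6*y + 6 = 0.


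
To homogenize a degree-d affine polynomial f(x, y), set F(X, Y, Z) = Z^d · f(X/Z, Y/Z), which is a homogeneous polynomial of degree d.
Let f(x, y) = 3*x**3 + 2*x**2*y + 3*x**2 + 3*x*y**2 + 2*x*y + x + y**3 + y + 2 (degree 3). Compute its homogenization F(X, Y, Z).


F(X, Y, Z) = 3*X**3 + 2*X**2*Y + 3*X**2*Z + 3*X*Y**2 + 2*X*Y*Z + X*Z**2 + Y**3 + Y*Z**2 + 2*Z**3

deg(f) = 3.
Substitute x = X/Z, y = Y/Z into f, then multiply by Z^3.
  monomial 3·x^3·y^0 ↦ 3·X^3·Y^0·Z^0.
  monomial 2·x^2·y^1 ↦ 2·X^2·Y^1·Z^0.
  monomial 3·x^2·y^0 ↦ 3·X^2·Y^0·Z^1.
  monomial 3·x^1·y^2 ↦ 3·X^1·Y^2·Z^0.
  monomial 2·x^1·y^1 ↦ 2·X^1·Y^1·Z^1.
  monomial 1·x^1·y^0 ↦ 1·X^1·Y^0·Z^2.
  monomial 1·x^0·y^3 ↦ 1·X^0·Y^3·Z^0.
  monomial 1·x^0·y^1 ↦ 1·X^0·Y^1·Z^2.
  monomial 2·x^0·y^0 ↦ 2·X^0·Y^0·Z^3.
Collecting: F(X, Y, Z) = 3*X**3 + 2*X**2*Y + 3*X**2*Z + 3*X*Y**2 + 2*X*Y*Z + X*Z**2 + Y**3 + Y*Z**2 + 2*Z**3.


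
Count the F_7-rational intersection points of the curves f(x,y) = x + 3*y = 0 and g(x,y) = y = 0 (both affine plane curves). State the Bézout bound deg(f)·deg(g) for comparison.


Common zeros: {(0, 0)}; count = 1; Bézout bound = 1.

deg(f) = 1, deg(g) = 1, so Bézout bound = 1.
Scan x ∈ F_7. For each x, list the y ∈ F_7 with f(x, y) ≡ 0 and those with g(x, y) ≡ 0 (mod 7); the common zeros in that column are the intersection.
  x = 0: f ≡ 0 at y ∈ {0}; g ≡ 0 at y ∈ {0}; common: {0}.
  x = 1: f ≡ 0 at y ∈ {2}; g ≡ 0 at y ∈ {0}; common: ∅.
  x = 2: f ≡ 0 at y ∈ {4}; g ≡ 0 at y ∈ {0}; common: ∅.
  x = 3: f ≡ 0 at y ∈ {6}; g ≡ 0 at y ∈ {0}; common: ∅.
  x = 4: f ≡ 0 at y ∈ {1}; g ≡ 0 at y ∈ {0}; common: ∅.
  x = 5: f ≡ 0 at y ∈ {3}; g ≡ 0 at y ∈ {0}; common: ∅.
  x = 6: f ≡ 0 at y ∈ {5}; g ≡ 0 at y ∈ {0}; common: ∅.
Collecting: common zeros = {(0, 0)}, so the count is 1.
Comparison with the Bézout bound: 1 ≤ 1 = deg(f)·deg(g), as expected for curves with no common component (the bound is attained).


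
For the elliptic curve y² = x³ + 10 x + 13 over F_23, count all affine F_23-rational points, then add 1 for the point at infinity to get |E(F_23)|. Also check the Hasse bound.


Affine points = {(0, 6), (0, 17), (1, 1), (1, 22), (2, 8), (2, 15), (3, 1), (3, 22), (4, 5), (4, 18), (5, 2), (5, 21), (6, 6), (6, 17), (7, 9), (7, 14), (9, 2), (9, 21), (10, 3), (10, 20), (17, 6), (17, 17), (19, 1), (19, 22), (20, 5), (20, 18), (21, 10), (21, 13), (22, 5), (22, 18)}; affine count = 30; |E(F_23)| = 31.

Discriminant check: Δ ∝ 4a³ + 27b² = 4·10³ + 27·13² = 4·1000 + 27·169 ≡ 7 (mod 23). Nonzero ⇒ E is nonsingular.
For each x ∈ F_23, compute rhs = x³ + 10·x + 13 mod 23, then count y ∈ F_23 with y² ≡ rhs.
  x = 0: rhs = 13, matching y values: 6, 17 (2 points).
  x = 1: rhs = 1, matching y values: 1, 22 (2 points).
  x = 2: rhs = 18, matching y values: 8, 15 (2 points).
  x = 3: rhs = 1, matching y values: 1, 22 (2 points).
  x = 4: rhs = 2, matching y values: 5, 18 (2 points).
  x = 5: rhs = 4, matching y values: 2, 21 (2 points).
  x = 6: rhs = 13, matching y values: 6, 17 (2 points).
  x = 7: rhs = 12, matching y values: 9, 14 (2 points).
  x = 8: rhs = 7, matching y values: none (0 points).
  x = 9: rhs = 4, matching y values: 2, 21 (2 points).
  x = 10: rhs = 9, matching y values: 3, 20 (2 points).
  x = 11: rhs = 5, matching y values: none (0 points).
  x = 12: rhs = 21, matching y values: none (0 points).
  x = 13: rhs = 17, matching y values: none (0 points).
  x = 14: rhs = 22, matching y values: none (0 points).
  x = 15: rhs = 19, matching y values: none (0 points).
  x = 16: rhs = 14, matching y values: none (0 points).
  x = 17: rhs = 13, matching y values: 6, 17 (2 points).
  x = 18: rhs = 22, matching y values: none (0 points).
  x = 19: rhs = 1, matching y values: 1, 22 (2 points).
  x = 20: rhs = 2, matching y values: 5, 18 (2 points).
  x = 21: rhs = 8, matching y values: 10, 13 (2 points).
  x = 22: rhs = 2, matching y values: 5, 18 (2 points).
Total affine count: 30.
Full point count |E(F_23)| = 30 + 1 = 31.
Hasse bound: |31 − (23+1)| = |7| = 7 ≤ 2√23 ≈ 9.5917 ✓.


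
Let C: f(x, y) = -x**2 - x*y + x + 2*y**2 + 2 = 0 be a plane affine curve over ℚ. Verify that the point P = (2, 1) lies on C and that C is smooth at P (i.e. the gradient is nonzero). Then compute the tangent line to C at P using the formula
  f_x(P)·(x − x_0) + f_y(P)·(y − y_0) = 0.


Tangent line at P: -4*x + 2*y + 6 = 0.

Step 1: f(2, 1) = 0, so P lies on C.
Step 2: partial derivatives
  f_x(x, y) = -2*x - y + 1, f_y(x, y) = -x + 4*y.
  f_x(P) = -4, f_y(P) = 2 (gradient nonzero, so P is smooth).
Step 3: tangent line at P: -4·(x − 2) + 2·(y − 1) = 0.
Expanding: -4*x + 2*y + 6 = 0.


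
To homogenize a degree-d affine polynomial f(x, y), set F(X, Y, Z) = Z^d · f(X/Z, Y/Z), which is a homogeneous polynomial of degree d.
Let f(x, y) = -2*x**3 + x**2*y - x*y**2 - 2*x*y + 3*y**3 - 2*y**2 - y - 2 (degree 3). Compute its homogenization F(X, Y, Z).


F(X, Y, Z) = -2*X**3 + X**2*Y - X*Y**2 - 2*X*Y*Z + 3*Y**3 - 2*Y**2*Z - Y*Z**2 - 2*Z**3

deg(f) = 3.
Substitute x = X/Z, y = Y/Z into f, then multiply by Z^3.
  monomial -2·x^3·y^0 ↦ -2·X^3·Y^0·Z^0.
  monomial 1·x^2·y^1 ↦ 1·X^2·Y^1·Z^0.
  monomial -1·x^1·y^2 ↦ -1·X^1·Y^2·Z^0.
  monomial -2·x^1·y^1 ↦ -2·X^1·Y^1·Z^1.
  monomial 3·x^0·y^3 ↦ 3·X^0·Y^3·Z^0.
  monomial -2·x^0·y^2 ↦ -2·X^0·Y^2·Z^1.
  monomial -1·x^0·y^1 ↦ -1·X^0·Y^1·Z^2.
  monomial -2·x^0·y^0 ↦ -2·X^0·Y^0·Z^3.
Collecting: F(X, Y, Z) = -2*X**3 + X**2*Y - X*Y**2 - 2*X*Y*Z + 3*Y**3 - 2*Y**2*Z - Y*Z**2 - 2*Z**3.


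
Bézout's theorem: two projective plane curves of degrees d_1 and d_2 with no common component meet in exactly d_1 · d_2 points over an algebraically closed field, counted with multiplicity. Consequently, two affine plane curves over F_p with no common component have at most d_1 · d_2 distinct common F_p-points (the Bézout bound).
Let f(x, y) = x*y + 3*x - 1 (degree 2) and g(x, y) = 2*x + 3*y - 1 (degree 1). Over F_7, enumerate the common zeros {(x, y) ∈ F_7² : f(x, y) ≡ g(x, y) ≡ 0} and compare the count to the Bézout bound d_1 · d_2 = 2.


Common zeros: ∅; count = 0; Bézout bound = 2.

deg(f) = 2, deg(g) = 1, so Bézout bound = 2.
Scan x ∈ F_7. For each x, list the y ∈ F_7 with f(x, y) ≡ 0 and those with g(x, y) ≡ 0 (mod 7); the common zeros in that column are the intersection.
  x = 0: f ≡ 0 at y ∈ ∅; g ≡ 0 at y ∈ {5}; common: ∅.
  x = 1: f ≡ 0 at y ∈ {5}; g ≡ 0 at y ∈ {2}; common: ∅.
  x = 2: f ≡ 0 at y ∈ {1}; g ≡ 0 at y ∈ {6}; common: ∅.
  x = 3: f ≡ 0 at y ∈ {2}; g ≡ 0 at y ∈ {3}; common: ∅.
  x = 4: f ≡ 0 at y ∈ {6}; g ≡ 0 at y ∈ {0}; common: ∅.
  x = 5: f ≡ 0 at y ∈ {0}; g ≡ 0 at y ∈ {4}; common: ∅.
  x = 6: f ≡ 0 at y ∈ {3}; g ≡ 0 at y ∈ {1}; common: ∅.
Collecting: common zeros = ∅, so the count is 0.
Comparison with the Bézout bound: 0 ≤ 2 = deg(f)·deg(g), as expected for curves with no common component (the affine F_7-count falls short of the bound because intersections may lie at infinity, over extension fields, or carry multiplicity).


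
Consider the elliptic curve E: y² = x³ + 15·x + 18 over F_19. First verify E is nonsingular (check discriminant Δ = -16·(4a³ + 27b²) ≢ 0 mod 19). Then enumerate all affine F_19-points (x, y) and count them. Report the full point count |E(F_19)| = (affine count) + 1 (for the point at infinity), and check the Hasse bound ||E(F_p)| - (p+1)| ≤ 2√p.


Affine points = {(4, 3), (4, 16), (5, 3), (5, 16), (6, 1), (6, 18), (8, 2), (8, 17), (10, 3), (10, 16), (12, 8), (12, 11), (13, 4), (13, 15)}; affine count = 14; |E(F_19)| = 15.

Discriminant check: Δ ∝ 4a³ + 27b² = 4·15³ + 27·18² = 4·3375 + 27·324 ≡ 18 (mod 19). Nonzero ⇒ E is nonsingular.
For each x ∈ F_19, compute rhs = x³ + 15·x + 18 mod 19, then count y ∈ F_19 with y² ≡ rhs.
  x = 0: rhs = 18, matching y values: none (0 points).
  x = 1: rhs = 15, matching y values: none (0 points).
  x = 2: rhs = 18, matching y values: none (0 points).
  x = 3: rhs = 14, matching y values: none (0 points).
  x = 4: rhs = 9, matching y values: 3, 16 (2 points).
  x = 5: rhs = 9, matching y values: 3, 16 (2 points).
  x = 6: rhs = 1, matching y values: 1, 18 (2 points).
  x = 7: rhs = 10, matching y values: none (0 points).
  x = 8: rhs = 4, matching y values: 2, 17 (2 points).
  x = 9: rhs = 8, matching y values: none (0 points).
  x = 10: rhs = 9, matching y values: 3, 16 (2 points).
  x = 11: rhs = 13, matching y values: none (0 points).
  x = 12: rhs = 7, matching y values: 8, 11 (2 points).
  x = 13: rhs = 16, matching y values: 4, 15 (2 points).
  x = 14: rhs = 8, matching y values: none (0 points).
  x = 15: rhs = 8, matching y values: none (0 points).
  x = 16: rhs = 3, matching y values: none (0 points).
  x = 17: rhs = 18, matching y values: none (0 points).
  x = 18: rhs = 2, matching y values: none (0 points).
Total affine count: 14.
Full point count |E(F_19)| = 14 + 1 = 15.
Hasse bound: |15 − (19+1)| = |-5| = 5 ≤ 2√19 ≈ 8.7178 ✓.


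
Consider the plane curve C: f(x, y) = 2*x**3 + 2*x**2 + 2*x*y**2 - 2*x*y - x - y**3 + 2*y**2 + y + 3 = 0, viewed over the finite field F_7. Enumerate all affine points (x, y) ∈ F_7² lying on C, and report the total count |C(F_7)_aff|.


Affine F_7-points: {(2, 2), (2, 5), (2, 6), (4, 1), (6, 3)}; count = 5.

For each of the 49 pairs (x, y) ∈ F_7², evaluate f(x, y) mod 7. Record the zeros.
  x = 0: [0↦3, 1↦5, 2↦5, 3↦4, 4↦3, 5↦3, 6↦5]  zeros at y ∈ ∅
  x = 1: [0↦6, 1↦1, 2↦5, 3↦5, 4↦2, 5↦4, 6↦5]  zeros at y ∈ ∅
  x = 2: [0↦4, 1↦6, 2↦0, 3↦1, 4↦3, 5↦0, 6↦0]  zeros at y ∈ {2, 5, 6}
  x = 3: [0↦2, 1↦4, 2↦2, 3↦4, 4↦4, 5↦3, 6↦2]  zeros at y ∈ ∅
  x = 4: [0↦5, 1↦0, 2↦2, 3↦5, 4↦3, 5↦4, 6↦2]  zeros at y ∈ {1}
  x = 5: [0↦4, 1↦6, 2↦5, 3↦2, 4↦5, 5↦1, 6↦5]  zeros at y ∈ ∅
  x = 6: [0↦4, 1↦6, 2↦2, 3↦0, 4↦1, 5↦6, 6↦2]  zeros at y ∈ {3}
Collecting zeros: affine points = {(2, 2), (2, 5), (2, 6), (4, 1), (6, 3)}.
Total count |C(F_7)_aff| = 5.


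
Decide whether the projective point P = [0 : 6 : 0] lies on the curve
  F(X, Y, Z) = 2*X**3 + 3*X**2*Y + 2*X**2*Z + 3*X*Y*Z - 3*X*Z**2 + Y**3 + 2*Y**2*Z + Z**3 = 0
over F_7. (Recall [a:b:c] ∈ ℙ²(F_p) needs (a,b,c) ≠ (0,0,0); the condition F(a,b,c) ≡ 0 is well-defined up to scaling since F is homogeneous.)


F(0,6,0) ≡ 6 (mod 7); P is NOT on the curve.

Evaluate F(0, 6, 0) term-by-term (mod 7).
  2*X**3 ↦ 2·0·1·1 = 0
  3*X**2*Y ↦ 3·0·6·1 = 0
  2*X**2*Z ↦ 2·0·1·0 = 0
  3*X*Y*Z ↦ 3·0·6·0 = 0
  -3*X*Z**2 ↦ -3·0·1·0 = 0
  Y**3 ↦ 1·1·216·1 = 216
  2*Y**2*Z ↦ 2·1·36·0 = 0
  Z**3 ↦ 1·1·1·0 = 0
Sum: F(0, 6, 0) = (0) + (0) + (0) + (0) + (0) + (216) + (0) + (0) = 216.
Reducing mod 7: 216 ≡ 6 (mod 7).
Since F(a, b, c) ≡ 6 ≠ 0 (mod 7), P does NOT lie on the curve.


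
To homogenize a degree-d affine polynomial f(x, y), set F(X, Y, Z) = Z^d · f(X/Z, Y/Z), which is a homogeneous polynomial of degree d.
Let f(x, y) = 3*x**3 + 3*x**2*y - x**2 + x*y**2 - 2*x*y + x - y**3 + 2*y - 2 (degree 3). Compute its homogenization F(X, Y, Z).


F(X, Y, Z) = 3*X**3 + 3*X**2*Y - X**2*Z + X*Y**2 - 2*X*Y*Z + X*Z**2 - Y**3 + 2*Y*Z**2 - 2*Z**3

deg(f) = 3.
Substitute x = X/Z, y = Y/Z into f, then multiply by Z^3.
  monomial 3·x^3·y^0 ↦ 3·X^3·Y^0·Z^0.
  monomial 3·x^2·y^1 ↦ 3·X^2·Y^1·Z^0.
  monomial -1·x^2·y^0 ↦ -1·X^2·Y^0·Z^1.
  monomial 1·x^1·y^2 ↦ 1·X^1·Y^2·Z^0.
  monomial -2·x^1·y^1 ↦ -2·X^1·Y^1·Z^1.
  monomial 1·x^1·y^0 ↦ 1·X^1·Y^0·Z^2.
  monomial -1·x^0·y^3 ↦ -1·X^0·Y^3·Z^0.
  monomial 2·x^0·y^1 ↦ 2·X^0·Y^1·Z^2.
  monomial -2·x^0·y^0 ↦ -2·X^0·Y^0·Z^3.
Collecting: F(X, Y, Z) = 3*X**3 + 3*X**2*Y - X**2*Z + X*Y**2 - 2*X*Y*Z + X*Z**2 - Y**3 + 2*Y*Z**2 - 2*Z**3.


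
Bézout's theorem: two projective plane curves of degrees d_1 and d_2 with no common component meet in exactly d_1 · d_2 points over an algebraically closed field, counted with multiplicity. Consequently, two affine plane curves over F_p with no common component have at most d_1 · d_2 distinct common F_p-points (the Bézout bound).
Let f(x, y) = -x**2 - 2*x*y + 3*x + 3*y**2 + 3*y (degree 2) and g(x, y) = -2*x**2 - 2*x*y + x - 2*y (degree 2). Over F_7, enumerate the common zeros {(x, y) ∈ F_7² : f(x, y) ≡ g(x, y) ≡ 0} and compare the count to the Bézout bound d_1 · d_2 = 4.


Common zeros: {(0, 0)}; count = 1; Bézout bound = 4.

deg(f) = 2, deg(g) = 2, so Bézout bound = 4.
Scan x ∈ F_7. For each x, list the y ∈ F_7 with f(x, y) ≡ 0 and those with g(x, y) ≡ 0 (mod 7); the common zeros in that column are the intersection.
  x = 0: f ≡ 0 at y ∈ {0, 6}; g ≡ 0 at y ∈ {0}; common: {0}.
  x = 1: f ≡ 0 at y ∈ ∅; g ≡ 0 at y ∈ {5}; common: ∅.
  x = 2: f ≡ 0 at y ∈ ∅; g ≡ 0 at y ∈ {6}; common: ∅.
  x = 3: f ≡ 0 at y ∈ {0, 1}; g ≡ 0 at y ∈ {6}; common: ∅.
  x = 4: f ≡ 0 at y ∈ ∅; g ≡ 0 at y ∈ {0}; common: ∅.
  x = 5: f ≡ 0 at y ∈ {1, 6}; g ≡ 0 at y ∈ {5}; common: ∅.
  x = 6: f ≡ 0 at y ∈ ∅; g ≡ 0 at y ∈ ∅; common: ∅.
Collecting: common zeros = {(0, 0)}, so the count is 1.
Comparison with the Bézout bound: 1 ≤ 4 = deg(f)·deg(g), as expected for curves with no common component (the affine F_7-count falls short of the bound because intersections may lie at infinity, over extension fields, or carry multiplicity).


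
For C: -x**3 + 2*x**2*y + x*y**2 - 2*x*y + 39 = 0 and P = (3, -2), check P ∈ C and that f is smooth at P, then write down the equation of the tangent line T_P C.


Tangent line at P: 129 - 43*x = 0.

Step 1: f(3, -2) = 0, so P lies on C.
Step 2: partial derivatives
  f_x(x, y) = -3*x**2 + 4*x*y + y**2 - 2*y, f_y(x, y) = 2*x**2 + 2*x*y - 2*x.
  f_x(P) = -43, f_y(P) = 0 (gradient nonzero, so P is smooth).
Step 3: tangent line at P: -43·(x − 3) + 0·(y − -2) = 0.
Expanding: 129 - 43*x = 0.


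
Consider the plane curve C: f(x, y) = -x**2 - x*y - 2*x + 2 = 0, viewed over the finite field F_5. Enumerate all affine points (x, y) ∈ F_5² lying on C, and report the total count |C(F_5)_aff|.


Affine F_5-points: {(1, 4), (2, 2), (3, 4), (4, 2)}; count = 4.

For each of the 25 pairs (x, y) ∈ F_5², evaluate f(x, y) mod 5. Record the zeros.
  x = 0: [0↦2, 1↦2, 2↦2, 3↦2, 4↦2]  zeros at y ∈ ∅
  x = 1: [0↦4, 1↦3, 2↦2, 3↦1, 4↦0]  zeros at y ∈ {4}
  x = 2: [0↦4, 1↦2, 2↦0, 3↦3, 4↦1]  zeros at y ∈ {2}
  x = 3: [0↦2, 1↦4, 2↦1, 3↦3, 4↦0]  zeros at y ∈ {4}
  x = 4: [0↦3, 1↦4, 2↦0, 3↦1, 4↦2]  zeros at y ∈ {2}
Collecting zeros: affine points = {(1, 4), (2, 2), (3, 4), (4, 2)}.
Total count |C(F_5)_aff| = 4.


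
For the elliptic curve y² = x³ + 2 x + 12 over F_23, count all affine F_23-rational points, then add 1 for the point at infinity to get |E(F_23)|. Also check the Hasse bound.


Affine points = {(0, 9), (0, 14), (2, 1), (2, 22), (5, 3), (5, 20), (7, 1), (7, 22), (9, 0), (11, 10), (11, 13), (12, 4), (12, 19), (13, 2), (13, 21), (14, 1), (14, 22), (15, 6), (15, 17), (16, 0), (19, 3), (19, 20), (20, 5), (20, 18), (21, 0), (22, 3), (22, 20)}; affine count = 27; |E(F_23)| = 28.

Discriminant check: Δ ∝ 4a³ + 27b² = 4·2³ + 27·12² = 4·8 + 27·144 ≡ 10 (mod 23). Nonzero ⇒ E is nonsingular.
For each x ∈ F_23, compute rhs = x³ + 2·x + 12 mod 23, then count y ∈ F_23 with y² ≡ rhs.
  x = 0: rhs = 12, matching y values: 9, 14 (2 points).
  x = 1: rhs = 15, matching y values: none (0 points).
  x = 2: rhs = 1, matching y values: 1, 22 (2 points).
  x = 3: rhs = 22, matching y values: none (0 points).
  x = 4: rhs = 15, matching y values: none (0 points).
  x = 5: rhs = 9, matching y values: 3, 20 (2 points).
  x = 6: rhs = 10, matching y values: none (0 points).
  x = 7: rhs = 1, matching y values: 1, 22 (2 points).
  x = 8: rhs = 11, matching y values: none (0 points).
  x = 9: rhs = 0, matching y values: 0 (1 points).
  x = 10: rhs = 20, matching y values: none (0 points).
  x = 11: rhs = 8, matching y values: 10, 13 (2 points).
  x = 12: rhs = 16, matching y values: 4, 19 (2 points).
  x = 13: rhs = 4, matching y values: 2, 21 (2 points).
  x = 14: rhs = 1, matching y values: 1, 22 (2 points).
  x = 15: rhs = 13, matching y values: 6, 17 (2 points).
  x = 16: rhs = 0, matching y values: 0 (1 points).
  x = 17: rhs = 14, matching y values: none (0 points).
  x = 18: rhs = 15, matching y values: none (0 points).
  x = 19: rhs = 9, matching y values: 3, 20 (2 points).
  x = 20: rhs = 2, matching y values: 5, 18 (2 points).
  x = 21: rhs = 0, matching y values: 0 (1 points).
  x = 22: rhs = 9, matching y values: 3, 20 (2 points).
Total affine count: 27.
Full point count |E(F_23)| = 27 + 1 = 28.
Hasse bound: |28 − (23+1)| = |4| = 4 ≤ 2√23 ≈ 9.5917 ✓.


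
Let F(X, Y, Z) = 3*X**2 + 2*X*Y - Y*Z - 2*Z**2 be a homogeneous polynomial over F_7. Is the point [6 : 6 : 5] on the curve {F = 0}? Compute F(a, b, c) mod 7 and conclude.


F(6,6,5) ≡ 2 (mod 7); P is NOT on the curve.

Evaluate F(6, 6, 5) term-by-term (mod 7).
  3*X**2 ↦ 3·36·1·1 = 108
  2*X*Y ↦ 2·6·6·1 = 72
  -Y*Z ↦ -1·1·6·5 = -30
  -2*Z**2 ↦ -2·1·1·25 = -50
Sum: F(6, 6, 5) = (108) + (72) + (-30) + (-50) = 100.
Reducing mod 7: 100 ≡ 2 (mod 7).
Since F(a, b, c) ≡ 2 ≠ 0 (mod 7), P does NOT lie on the curve.


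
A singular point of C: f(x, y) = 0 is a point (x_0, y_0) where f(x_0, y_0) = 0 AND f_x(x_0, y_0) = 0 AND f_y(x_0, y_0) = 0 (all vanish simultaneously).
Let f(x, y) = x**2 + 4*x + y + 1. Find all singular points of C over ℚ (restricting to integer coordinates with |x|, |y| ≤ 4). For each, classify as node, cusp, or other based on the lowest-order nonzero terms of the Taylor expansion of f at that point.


No singular points in the scanned grid; C is smooth there.

Compute partial derivatives:
  f_x = 2*x + 4.
  f_y = 1.
f_y = 1 is a nonzero constant, so f_y never vanishes: no point (x, y) can satisfy f = f_x = f_y = 0. In particular no (x, y) ∈ {−4, ..., 4}² is singular; the curve is smooth.


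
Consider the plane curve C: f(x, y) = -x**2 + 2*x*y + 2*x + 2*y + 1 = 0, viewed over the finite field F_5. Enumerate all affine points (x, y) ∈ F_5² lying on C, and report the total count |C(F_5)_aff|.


Affine F_5-points: {(0, 2), (1, 2), (2, 4), (3, 4)}; count = 4.

For each of the 25 pairs (x, y) ∈ F_5², evaluate f(x, y) mod 5. Record the zeros.
  x = 0: [0↦1, 1↦3, 2↦0, 3↦2, 4↦4]  zeros at y ∈ {2}
  x = 1: [0↦2, 1↦1, 2↦0, 3↦4, 4↦3]  zeros at y ∈ {2}
  x = 2: [0↦1, 1↦2, 2↦3, 3↦4, 4↦0]  zeros at y ∈ {4}
  x = 3: [0↦3, 1↦1, 2↦4, 3↦2, 4↦0]  zeros at y ∈ {4}
  x = 4: [0↦3, 1↦3, 2↦3, 3↦3, 4↦3]  zeros at y ∈ ∅
Collecting zeros: affine points = {(0, 2), (1, 2), (2, 4), (3, 4)}.
Total count |C(F_5)_aff| = 4.


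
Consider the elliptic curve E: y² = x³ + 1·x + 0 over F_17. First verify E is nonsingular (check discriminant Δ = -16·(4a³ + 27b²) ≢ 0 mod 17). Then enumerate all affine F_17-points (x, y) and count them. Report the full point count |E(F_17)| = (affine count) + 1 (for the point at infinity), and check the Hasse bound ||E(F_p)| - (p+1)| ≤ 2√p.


Affine points = {(0, 0), (1, 6), (1, 11), (3, 8), (3, 9), (4, 0), (6, 1), (6, 16), (11, 4), (11, 13), (13, 0), (14, 2), (14, 15), (16, 7), (16, 10)}; affine count = 15; |E(F_17)| = 16.

Discriminant check: Δ ∝ 4a³ + 27b² = 4·1³ + 27·0² = 4·1 + 27·0 ≡ 4 (mod 17). Nonzero ⇒ E is nonsingular.
For each x ∈ F_17, compute rhs = x³ + 1·x + 0 mod 17, then count y ∈ F_17 with y² ≡ rhs.
  x = 0: rhs = 0, matching y values: 0 (1 points).
  x = 1: rhs = 2, matching y values: 6, 11 (2 points).
  x = 2: rhs = 10, matching y values: none (0 points).
  x = 3: rhs = 13, matching y values: 8, 9 (2 points).
  x = 4: rhs = 0, matching y values: 0 (1 points).
  x = 5: rhs = 11, matching y values: none (0 points).
  x = 6: rhs = 1, matching y values: 1, 16 (2 points).
  x = 7: rhs = 10, matching y values: none (0 points).
  x = 8: rhs = 10, matching y values: none (0 points).
  x = 9: rhs = 7, matching y values: none (0 points).
  x = 10: rhs = 7, matching y values: none (0 points).
  x = 11: rhs = 16, matching y values: 4, 13 (2 points).
  x = 12: rhs = 6, matching y values: none (0 points).
  x = 13: rhs = 0, matching y values: 0 (1 points).
  x = 14: rhs = 4, matching y values: 2, 15 (2 points).
  x = 15: rhs = 7, matching y values: none (0 points).
  x = 16: rhs = 15, matching y values: 7, 10 (2 points).
Total affine count: 15.
Full point count |E(F_17)| = 15 + 1 = 16.
Hasse bound: |16 − (17+1)| = |-2| = 2 ≤ 2√17 ≈ 8.2462 ✓.


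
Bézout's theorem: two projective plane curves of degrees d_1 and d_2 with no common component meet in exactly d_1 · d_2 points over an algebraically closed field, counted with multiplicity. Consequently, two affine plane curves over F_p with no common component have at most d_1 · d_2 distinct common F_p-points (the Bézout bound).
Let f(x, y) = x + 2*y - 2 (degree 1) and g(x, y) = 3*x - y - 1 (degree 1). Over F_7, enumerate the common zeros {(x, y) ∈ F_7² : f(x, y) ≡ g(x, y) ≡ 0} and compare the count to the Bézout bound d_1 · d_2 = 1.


Common zeros: ∅; count = 0; Bézout bound = 1.

deg(f) = 1, deg(g) = 1, so Bézout bound = 1.
Scan x ∈ F_7. For each x, list the y ∈ F_7 with f(x, y) ≡ 0 and those with g(x, y) ≡ 0 (mod 7); the common zeros in that column are the intersection.
  x = 0: f ≡ 0 at y ∈ {1}; g ≡ 0 at y ∈ {6}; common: ∅.
  x = 1: f ≡ 0 at y ∈ {4}; g ≡ 0 at y ∈ {2}; common: ∅.
  x = 2: f ≡ 0 at y ∈ {0}; g ≡ 0 at y ∈ {5}; common: ∅.
  x = 3: f ≡ 0 at y ∈ {3}; g ≡ 0 at y ∈ {1}; common: ∅.
  x = 4: f ≡ 0 at y ∈ {6}; g ≡ 0 at y ∈ {4}; common: ∅.
  x = 5: f ≡ 0 at y ∈ {2}; g ≡ 0 at y ∈ {0}; common: ∅.
  x = 6: f ≡ 0 at y ∈ {5}; g ≡ 0 at y ∈ {3}; common: ∅.
Collecting: common zeros = ∅, so the count is 0.
Comparison with the Bézout bound: 0 ≤ 1 = deg(f)·deg(g), as expected for curves with no common component (the affine F_7-count falls short of the bound because intersections may lie at infinity, over extension fields, or carry multiplicity).


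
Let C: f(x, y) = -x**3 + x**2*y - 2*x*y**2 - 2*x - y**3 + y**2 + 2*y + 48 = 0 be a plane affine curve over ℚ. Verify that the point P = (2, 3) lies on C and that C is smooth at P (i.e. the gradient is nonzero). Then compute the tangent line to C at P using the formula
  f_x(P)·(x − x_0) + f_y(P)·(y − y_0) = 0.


Tangent line at P: -20*x - 39*y + 157 = 0.

Step 1: f(2, 3) = 0, so P lies on C.
Step 2: partial derivatives
  f_x(x, y) = -3*x**2 + 2*x*y - 2*y**2 - 2, f_y(x, y) = x**2 - 4*x*y - 3*y**2 + 2*y + 2.
  f_x(P) = -20, f_y(P) = -39 (gradient nonzero, so P is smooth).
Step 3: tangent line at P: -20·(x − 2) + -39·(y − 3) = 0.
Expanding: -20*x - 39*y + 157 = 0.


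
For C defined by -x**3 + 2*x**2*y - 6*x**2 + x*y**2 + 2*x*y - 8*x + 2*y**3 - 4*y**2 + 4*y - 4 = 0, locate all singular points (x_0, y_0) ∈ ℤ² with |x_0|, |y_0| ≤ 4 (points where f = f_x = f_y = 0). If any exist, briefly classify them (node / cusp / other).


Singular points: {(-1, 1)}; classification: node.

Compute partial derivatives:
  f_x = -3*x**2 + 4*x*y - 12*x + y**2 + 2*y - 8.
  f_y = 2*x**2 + 2*x*y + 2*x + 6*y**2 - 8*y + 4.
Scan x_0 ∈ {−4, ..., 4}. For each x_0, f_y(x_0, y) is a polynomial in y; find its integer roots y ∈ {−4, ..., 4}, then test f_x and f at those candidates.
  x = -4: f_y(-4, y) = 6*y**2 - 16*y + 28; no integer root y with |y| ≤ 4.
  x = -3: f_y(-3, y) = 6*y**2 - 14*y + 16; no integer root y with |y| ≤ 4.
  x = -2: f_y(-2, y) = 6*y**2 - 12*y + 8; no integer root y with |y| ≤ 4.
  x = -1: f_y(-1, y) = 6*y**2 - 10*y + 4; vanishes at y ∈ {1}. (-1, 1): f_x = 0, f = 0 — SINGULAR.
  x = 0: f_y(0, y) = 6*y**2 - 8*y + 4; no integer root y with |y| ≤ 4.
  x = 1: f_y(1, y) = 6*y**2 - 6*y + 8; no integer root y with |y| ≤ 4.
  x = 2: f_y(2, y) = 6*y**2 - 4*y + 16; no integer root y with |y| ≤ 4.
  x = 3: f_y(3, y) = 6*y**2 - 2*y + 28; no integer root y with |y| ≤ 4.
  x = 4: f_y(4, y) = 6*y**2 + 44; no integer root y with |y| ≤ 4.
Only singular point on the grid: (-1, 1).
Classify: substitute x = -1 + u, y = 1 + v and expand: f = -u**3 + 2*u**2*v - u**2 + u*v**2 + 2*v**3 + v**2.
No constant or linear terms (consistent with a singular point). Quadratic part: -u**2 + v**2. Cubic part: -u**3 + 2*u**2*v + u*v**2 + 2*v**3.
The quadratic part v**2 - u**2 = (v − u)(v + u) splits into two distinct linear factors, so there are two distinct tangent lines y − 1 = ±(x − -1) — this is a node (ordinary double point).
Classification: node.


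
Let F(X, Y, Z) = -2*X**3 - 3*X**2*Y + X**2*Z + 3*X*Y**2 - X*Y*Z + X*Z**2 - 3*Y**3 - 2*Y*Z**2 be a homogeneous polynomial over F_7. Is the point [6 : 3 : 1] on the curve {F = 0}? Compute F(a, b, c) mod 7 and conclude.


F(6,3,1) ≡ 1 (mod 7); P is NOT on the curve.

Evaluate F(6, 3, 1) term-by-term (mod 7).
  -2*X**3 ↦ -2·216·1·1 = -432
  -3*X**2*Y ↦ -3·36·3·1 = -324
  X**2*Z ↦ 1·36·1·1 = 36
  3*X*Y**2 ↦ 3·6·9·1 = 162
  -X*Y*Z ↦ -1·6·3·1 = -18
  X*Z**2 ↦ 1·6·1·1 = 6
  -3*Y**3 ↦ -3·1·27·1 = -81
  -2*Y*Z**2 ↦ -2·1·3·1 = -6
Sum: F(6, 3, 1) = (-432) + (-324) + (36) + (162) + (-18) + (6) + (-81) + (-6) = -657.
Reducing mod 7: -657 ≡ 1 (mod 7).
Since F(a, b, c) ≡ 1 ≠ 0 (mod 7), P does NOT lie on the curve.


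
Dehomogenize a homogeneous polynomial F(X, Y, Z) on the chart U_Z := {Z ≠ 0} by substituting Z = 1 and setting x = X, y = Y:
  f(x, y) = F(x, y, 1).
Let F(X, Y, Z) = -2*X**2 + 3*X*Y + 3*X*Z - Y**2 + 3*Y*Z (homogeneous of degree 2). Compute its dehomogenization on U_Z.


f(x, y) = -2*x**2 + 3*x*y + 3*x - y**2 + 3*y

On U_Z we set Z = 1. Each monomial c·X^i·Y^j·Z^k in F becomes c·x^i·y^j·1^k = c·x^i·y^j.
Substituting Z = 1: F(X, Y, 1) = -2*x**2 + 3*x*y + 3*x - y**2 + 3*y.
Note: deg(f) ≤ deg(F) = 2; strict inequality happens when F is divisible by Z (lost terms).
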